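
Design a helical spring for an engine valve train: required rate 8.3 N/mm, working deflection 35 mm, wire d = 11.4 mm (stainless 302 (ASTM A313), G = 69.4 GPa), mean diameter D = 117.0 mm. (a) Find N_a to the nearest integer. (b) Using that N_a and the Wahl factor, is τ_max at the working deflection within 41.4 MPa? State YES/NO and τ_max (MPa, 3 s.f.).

N_a = Gd⁴/(8D³k) = (69.4×10³)(11.4⁴)/(8·117.0³·8.3) = 11.02 → N_a = 11
Actual rate k = Gd⁴/(8D³·11) = 8.3165 N/mm
Working load F = kδ = 8.3165·35 = 291.08 N
C = 117.0/11.4 = 10.2632; K_W = (4C−1)/(4C−4)+0.615/C = 1.1409
τ_max = K_W·8FD/(πd³) = 1.1409·58.535 = 66.782 MPa
τ_max > 41.4 MPa → exceeds allowable

(a) 11 coils; (b) NO, τ_max = 66.8 MPa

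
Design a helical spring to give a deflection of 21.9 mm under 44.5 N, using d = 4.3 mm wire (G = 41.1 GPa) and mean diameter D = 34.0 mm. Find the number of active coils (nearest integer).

Required rate k = F/δ = 44.5/21.9 = 2.032 N/mm
N_a = Gd⁴/(8D³k) = (41.1×10³ × 4.3⁴)/(8 × 34.0³ × 2.032)
    = 1.40513e+07 / 638914 = 21.99 → 22 coils

22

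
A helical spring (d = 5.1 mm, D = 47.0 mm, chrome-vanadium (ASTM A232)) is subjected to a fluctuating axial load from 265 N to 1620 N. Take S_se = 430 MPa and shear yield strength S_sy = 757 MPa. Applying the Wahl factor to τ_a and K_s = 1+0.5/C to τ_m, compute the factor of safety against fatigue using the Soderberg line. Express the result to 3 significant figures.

C = D/d = 47.0/5.1 = 9.2157; K_W = (4C−1)/(4C−4)+0.615/C = 1.1580; K_s = 1+0.5/C = 1.0543
F_a = (F_max−F_min)/2 = 677.5 N; F_m = (F_max+F_min)/2 = 942.5 N
τ_a = K_W·8F_aD/(πd³) = 1.1580 × 611.28 = 707.87 MPa
τ_m = K_s·8F_mD/(πd³) = 1.0543 × 850.37 = 896.51 MPa
Soderberg: 1/n_f = τ_a/S_se + τ_m/S_sy = 707.87/430 + 896.51/757 = 1.64621 + 1.18429 = 2.8305
n_f = 1/2.8305 = 0.3533

0.353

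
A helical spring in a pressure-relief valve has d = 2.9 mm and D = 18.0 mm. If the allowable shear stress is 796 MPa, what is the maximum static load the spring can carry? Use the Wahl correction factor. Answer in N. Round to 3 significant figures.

341 N

C = D/d = 18.0/2.9 = 6.2069
K_W = (4C−1)/(4C−4) + 0.615/C = 23.828/20.828 + 0.0991 = 1.2431
τ_max = K·8FD/(πd³) → F_max = τ_allow·πd³/(8DK)
F_max = 796·π·2.9³/(8·18.0·1.2431) = 60990/179.01 = 340.71 N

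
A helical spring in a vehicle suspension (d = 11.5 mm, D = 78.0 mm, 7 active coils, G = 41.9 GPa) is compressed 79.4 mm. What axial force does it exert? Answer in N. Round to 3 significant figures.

2190 N

k = Gd⁴/(8D³N_a) = (41.9×10³)(11.5⁴)/(8·78.0³·7) = 27.576 N/mm
F = k·δ = 27.576 × 79.4 = 2189.5 N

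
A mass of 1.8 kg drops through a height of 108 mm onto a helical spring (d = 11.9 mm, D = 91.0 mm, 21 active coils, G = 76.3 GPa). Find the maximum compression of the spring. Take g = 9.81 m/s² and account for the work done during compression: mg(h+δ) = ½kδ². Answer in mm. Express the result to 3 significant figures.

19.3 mm

k = Gd⁴/(8D³N_a) = (76.3×10³)(11.9⁴)/(8·91.0³·21) = 12.086 N/mm
W = mg = 1.8 × 9.81 = 17.658 N
½kδ² − Wδ − Wh = 0 → δ = (W + √(W² + 2kWh))/k
δ = (17.658 + √(311.8 + 46097.2))/12.086 = (17.658 + 215.43)/12.086 = 19.286 mm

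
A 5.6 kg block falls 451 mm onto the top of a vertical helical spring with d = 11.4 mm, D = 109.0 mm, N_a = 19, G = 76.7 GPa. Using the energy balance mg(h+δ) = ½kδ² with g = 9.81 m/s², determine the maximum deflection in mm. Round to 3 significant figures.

95.5 mm

k = Gd⁴/(8D³N_a) = (76.7×10³)(11.4⁴)/(8·109.0³·19) = 6.581 N/mm
W = mg = 5.6 × 9.81 = 54.936 N
½kδ² − Wδ − Wh = 0 → δ = (W + √(W² + 2kWh))/k
δ = (54.936 + √(3018 + 326103))/6.581 = (54.936 + 573.69)/6.581 = 95.522 mm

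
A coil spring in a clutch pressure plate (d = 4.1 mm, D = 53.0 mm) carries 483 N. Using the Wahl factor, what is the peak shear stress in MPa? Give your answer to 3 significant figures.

Spring index C = D/d = 53.0/4.1 = 12.9268
K_W = (4C−1)/(4C−4) + 0.615/C = 50.707/47.707 + 0.0476 = 1.1105
τ₀ = 8FD/(πd³) = 8·483·53.0/(π·4.1³) = 204792/216.52 = 945.83 MPa
τ_max = K·τ₀ = 1.1105 × 945.83 = 1050.3 MPa

1050 MPa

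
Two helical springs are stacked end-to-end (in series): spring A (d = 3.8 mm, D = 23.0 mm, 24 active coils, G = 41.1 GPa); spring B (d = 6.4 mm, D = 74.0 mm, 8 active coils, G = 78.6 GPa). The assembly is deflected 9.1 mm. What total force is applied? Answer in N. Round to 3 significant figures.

k_A = Gd⁴/(8D³N_a) = (41.1×10³)(3.8⁴)/(8·23.0³·24) = 3.6685 N/mm
k_B = Gd⁴/(8D³N_a) = (78.6×10³)(6.4⁴)/(8·74.0³·8) = 5.0847 N/mm
Series: 1/k_eq = 1/3.6685 + 1/5.0847 = 0.46926; k_eq = 2.131 N/mm
F = k_eq·δ = 2.131·9.1 = 19.392 N

19.4 N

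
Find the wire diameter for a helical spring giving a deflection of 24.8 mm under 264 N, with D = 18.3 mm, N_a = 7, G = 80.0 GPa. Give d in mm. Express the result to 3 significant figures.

Required rate k = F/δ = 264/24.8 = 10.645 N/mm
d = (8D³N_a·k / G)^(1/4) = (8·18.3³·7·10.645 / (80.0×10³))^0.25
  = (45.667)^0.25 = 2.5996 mm

2.60 mm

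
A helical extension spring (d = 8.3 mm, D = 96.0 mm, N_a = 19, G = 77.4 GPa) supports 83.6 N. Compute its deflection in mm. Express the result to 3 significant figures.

k = Gd⁴/(8D³N_a) = (77.4×10³)(8.3⁴)/(8·96.0³·19) = 2.7315 N/mm
δ = F/k = 83.6 / 2.7315 = 30.606 mm

30.6 mm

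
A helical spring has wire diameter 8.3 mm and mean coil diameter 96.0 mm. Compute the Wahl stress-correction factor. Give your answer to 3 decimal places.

C = D/d = 96.0/8.3 = 11.5663
K_W = (4C−1)/(4C−4) + 0.615/C = 45.265/42.265 + 0.0532 = 1.1242

1.124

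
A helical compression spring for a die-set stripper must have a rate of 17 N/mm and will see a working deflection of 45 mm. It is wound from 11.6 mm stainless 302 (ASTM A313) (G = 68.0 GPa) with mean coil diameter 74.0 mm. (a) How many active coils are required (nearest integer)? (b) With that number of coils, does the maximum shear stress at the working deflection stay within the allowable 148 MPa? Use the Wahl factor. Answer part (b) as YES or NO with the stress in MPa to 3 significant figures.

N_a = Gd⁴/(8D³k) = (68.0×10³)(11.6⁴)/(8·74.0³·17) = 22.34 → N_a = 22
Actual rate k = Gd⁴/(8D³·22) = 17.264 N/mm
Working load F = kδ = 17.264·45 = 776.87 N
C = 74.0/11.6 = 6.3793; K_W = (4C−1)/(4C−4)+0.615/C = 1.2358
τ_max = K_W·8FD/(πd³) = 1.2358·93.787 = 115.9 MPa
τ_max ≤ 148 MPa → acceptable

(a) 22 coils; (b) YES, τ_max = 116 MPa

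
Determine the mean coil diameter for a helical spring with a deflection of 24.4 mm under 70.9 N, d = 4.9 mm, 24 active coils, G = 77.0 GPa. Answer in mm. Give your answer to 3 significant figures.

43.0 mm

Required rate k = F/δ = 70.9/24.4 = 2.9057 N/mm
D = (Gd⁴/(8N_a·k))^(1/3) = (77.0×10³·4.9⁴/(8·24·2.9057))^(1/3)
  = (79564.1)^(1/3) = 43.0103 mm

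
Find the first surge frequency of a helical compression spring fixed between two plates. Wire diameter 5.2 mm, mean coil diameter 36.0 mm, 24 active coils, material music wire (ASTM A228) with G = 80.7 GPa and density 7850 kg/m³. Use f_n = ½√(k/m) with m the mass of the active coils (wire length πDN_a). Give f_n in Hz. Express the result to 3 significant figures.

60.3 Hz

k = Gd⁴/(8D³N_a) = (80.7×10³)(5.2⁴)/(8·36.0³·24) = 6.5869 N/mm = 6586.9 N/m
Wire length L = πDN_a = π·36.0·24 = 2714.3 mm
m = ρ·(πd²/4)·L = 7850 × 21.237×10⁻⁶ m² × 2.7143 m = 0.45251 kg
f_n = ½√(k/m) = 0.5·√(6586.9/0.45251) = 0.5·√(14556) = 60.325 Hz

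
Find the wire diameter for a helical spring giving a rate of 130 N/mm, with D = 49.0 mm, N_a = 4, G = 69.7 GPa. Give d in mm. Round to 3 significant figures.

9.15 mm

d = (8D³N_a·k / G)^(1/4) = (8·49.0³·4·130 / (69.7×10³))^0.25
  = (7021.8)^0.25 = 9.1540 mm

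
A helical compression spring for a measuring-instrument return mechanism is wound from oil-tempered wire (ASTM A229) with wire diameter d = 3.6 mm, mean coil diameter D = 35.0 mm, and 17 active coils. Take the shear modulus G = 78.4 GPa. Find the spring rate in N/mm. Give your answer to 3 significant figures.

k = Gd⁴/(8D³N_a) = (78.4×10³ × 3.6⁴) / (8 × 35.0³ × 17)
  = 1.31682e+07 / 5.831e+06 = 2.2583 N/mm

2.26 N/mm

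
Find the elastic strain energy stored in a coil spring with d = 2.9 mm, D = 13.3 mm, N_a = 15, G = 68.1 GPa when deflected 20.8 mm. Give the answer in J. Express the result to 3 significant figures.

k = Gd⁴/(8D³N_a) = (68.1×10³)(2.9⁴)/(8·13.3³·15) = 17.061 N/mm
U = ½kδ² = 0.5 × 17.061 × 20.8² = 3690.6 N·mm = 3.6906 J

3.69 J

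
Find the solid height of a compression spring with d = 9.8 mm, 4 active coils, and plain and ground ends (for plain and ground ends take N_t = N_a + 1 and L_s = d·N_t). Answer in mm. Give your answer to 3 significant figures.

plain and ground ends: N_t = N_a + 1 = 4 + 1 = 5
L_s = d·N_t = 9.8 × 5 = 49 mm

49.0 mm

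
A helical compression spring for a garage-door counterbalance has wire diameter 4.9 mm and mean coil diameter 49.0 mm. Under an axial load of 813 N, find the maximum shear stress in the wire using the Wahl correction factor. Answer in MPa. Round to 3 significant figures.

987 MPa

Spring index C = D/d = 49.0/4.9 = 10.0000
K_W = (4C−1)/(4C−4) + 0.615/C = 39.000/36.000 + 0.0615 = 1.1448
τ₀ = 8FD/(πd³) = 8·813·49.0/(π·4.9³) = 318696/369.61 = 862.26 MPa
τ_max = K·τ₀ = 1.1448 × 862.26 = 987.14 MPa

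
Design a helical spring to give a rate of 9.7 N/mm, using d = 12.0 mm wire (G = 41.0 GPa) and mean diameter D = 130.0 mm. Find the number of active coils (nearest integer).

5

N_a = Gd⁴/(8D³k) = (41.0×10³ × 12.0⁴)/(8 × 130.0³ × 9.7)
    = 8.50176e+08 / 1.70487e+08 = 4.987 → 5 coils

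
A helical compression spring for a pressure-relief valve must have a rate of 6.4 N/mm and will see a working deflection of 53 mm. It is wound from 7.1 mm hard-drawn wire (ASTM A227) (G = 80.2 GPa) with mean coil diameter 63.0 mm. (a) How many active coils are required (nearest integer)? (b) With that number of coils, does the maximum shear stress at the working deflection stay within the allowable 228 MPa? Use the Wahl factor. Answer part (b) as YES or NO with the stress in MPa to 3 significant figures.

N_a = Gd⁴/(8D³k) = (80.2×10³)(7.1⁴)/(8·63.0³·6.4) = 15.92 → N_a = 16
Actual rate k = Gd⁴/(8D³·16) = 6.3676 N/mm
Working load F = kδ = 6.3676·53 = 337.48 N
C = 63.0/7.1 = 8.8732; K_W = (4C−1)/(4C−4)+0.615/C = 1.1646
τ_max = K_W·8FD/(πd³) = 1.1646·151.27 = 176.17 MPa
τ_max ≤ 228 MPa → acceptable

(a) 16 coils; (b) YES, τ_max = 176 MPa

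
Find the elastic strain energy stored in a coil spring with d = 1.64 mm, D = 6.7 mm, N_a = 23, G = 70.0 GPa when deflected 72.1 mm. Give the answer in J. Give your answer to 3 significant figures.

k = Gd⁴/(8D³N_a) = (70.0×10³)(1.64⁴)/(8·6.7³·23) = 9.1502 N/mm
U = ½kδ² = 0.5 × 9.1502 × 72.1² = 23783 N·mm = 23.783 J

23.8 J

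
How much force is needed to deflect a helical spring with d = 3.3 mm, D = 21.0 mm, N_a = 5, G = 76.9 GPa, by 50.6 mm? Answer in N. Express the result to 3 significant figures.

k = Gd⁴/(8D³N_a) = (76.9×10³)(3.3⁴)/(8·21.0³·5) = 24.619 N/mm
F = k·δ = 24.619 × 50.6 = 1245.7 N

1250 N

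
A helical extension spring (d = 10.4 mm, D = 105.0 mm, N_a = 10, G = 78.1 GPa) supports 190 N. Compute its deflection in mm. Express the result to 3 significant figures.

19.3 mm

k = Gd⁴/(8D³N_a) = (78.1×10³)(10.4⁴)/(8·105.0³·10) = 9.8657 N/mm
δ = F/k = 190 / 9.8657 = 19.259 mm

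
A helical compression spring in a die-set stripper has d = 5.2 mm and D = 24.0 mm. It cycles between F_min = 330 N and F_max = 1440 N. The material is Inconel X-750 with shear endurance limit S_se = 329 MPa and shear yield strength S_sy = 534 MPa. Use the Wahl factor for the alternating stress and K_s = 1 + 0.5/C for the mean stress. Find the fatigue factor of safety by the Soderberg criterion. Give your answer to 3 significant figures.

0.561

C = D/d = 24.0/5.2 = 4.6154; K_W = (4C−1)/(4C−4)+0.615/C = 1.3407; K_s = 1+0.5/C = 1.1083
F_a = (F_max−F_min)/2 = 555 N; F_m = (F_max+F_min)/2 = 885 N
τ_a = K_W·8F_aD/(πd³) = 1.3407 × 241.23 = 323.42 MPa
τ_m = K_s·8F_mD/(πd³) = 1.1083 × 384.67 = 426.34 MPa
Soderberg: 1/n_f = τ_a/S_se + τ_m/S_sy = 323.42/329 + 426.34/534 = 0.98304 + 0.79839 = 1.7814
n_f = 1/1.7814 = 0.5613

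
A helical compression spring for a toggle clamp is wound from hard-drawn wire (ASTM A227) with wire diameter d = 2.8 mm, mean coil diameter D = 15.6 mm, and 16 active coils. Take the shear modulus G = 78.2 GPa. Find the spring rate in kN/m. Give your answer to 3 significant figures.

9.89 kN/m

k = Gd⁴/(8D³N_a) = (78.2×10³ × 2.8⁴) / (8 × 15.6³ × 16)
  = 4.80661e+06 / 485941 = 9.8913 N/mm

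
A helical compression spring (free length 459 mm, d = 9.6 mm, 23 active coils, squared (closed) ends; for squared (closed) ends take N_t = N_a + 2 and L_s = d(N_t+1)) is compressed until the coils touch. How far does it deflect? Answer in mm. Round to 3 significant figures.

209 mm

N_t = 25; L_s = 9.6·26 = 249.6 mm
δ_solid = L₀ − L_s = 459 − 249.6 = 209.4 mm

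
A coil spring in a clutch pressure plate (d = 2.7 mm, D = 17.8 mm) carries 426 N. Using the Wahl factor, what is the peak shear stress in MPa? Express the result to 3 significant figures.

1200 MPa

Spring index C = D/d = 17.8/2.7 = 6.5926
K_W = (4C−1)/(4C−4) + 0.615/C = 25.370/22.370 + 0.0933 = 1.2274
τ₀ = 8FD/(πd³) = 8·426·17.8/(π·2.7³) = 60662.4/61.836 = 981.02 MPa
τ_max = K·τ₀ = 1.2274 × 981.02 = 1204.1 MPa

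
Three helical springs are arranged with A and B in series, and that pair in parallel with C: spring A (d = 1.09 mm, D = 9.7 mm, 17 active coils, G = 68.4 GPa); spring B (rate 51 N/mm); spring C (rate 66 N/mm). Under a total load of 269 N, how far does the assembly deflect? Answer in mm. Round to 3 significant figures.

k_A = Gd⁴/(8D³N_a) = (68.4×10³)(1.09⁴)/(8·9.7³·17) = 0.77787 N/mm
Springs A,B series: k_AB = 1/(1/0.77787+1/51) = 0.76619 N/mm; parallel with C: k_eq = 0.76619+66 = 66.766 N/mm
δ = F/k_eq = 269/66.766 = 4.029 mm

4.03 mm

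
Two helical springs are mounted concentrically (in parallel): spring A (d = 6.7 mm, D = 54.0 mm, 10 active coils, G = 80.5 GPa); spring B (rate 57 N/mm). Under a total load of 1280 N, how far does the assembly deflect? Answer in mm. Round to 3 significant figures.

k_A = Gd⁴/(8D³N_a) = (80.5×10³)(6.7⁴)/(8·54.0³·10) = 12.877 N/mm
Parallel: k_eq = 12.877 + 57 = 69.877 N/mm
δ = F/k_eq = 1280/69.877 = 18.318 mm

18.3 mm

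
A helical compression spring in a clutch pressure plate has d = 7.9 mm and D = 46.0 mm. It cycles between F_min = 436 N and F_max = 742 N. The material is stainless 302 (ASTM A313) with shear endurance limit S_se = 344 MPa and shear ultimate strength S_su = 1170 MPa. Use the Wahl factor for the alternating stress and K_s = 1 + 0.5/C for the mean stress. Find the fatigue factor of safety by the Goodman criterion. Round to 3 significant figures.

C = D/d = 46.0/7.9 = 5.8228; K_W = (4C−1)/(4C−4)+0.615/C = 1.2611; K_s = 1+0.5/C = 1.0859
F_a = (F_max−F_min)/2 = 153 N; F_m = (F_max+F_min)/2 = 589 N
τ_a = K_W·8F_aD/(πd³) = 1.2611 × 36.35 = 45.843 MPa
τ_m = K_s·8F_mD/(πd³) = 1.0859 × 139.94 = 151.95 MPa
Goodman: 1/n_f = τ_a/S_se + τ_m/S_su = 45.843/344 + 151.95/1170 = 0.13326 + 0.12987 = 0.26314
n_f = 1/0.26314 = 3.8

3.80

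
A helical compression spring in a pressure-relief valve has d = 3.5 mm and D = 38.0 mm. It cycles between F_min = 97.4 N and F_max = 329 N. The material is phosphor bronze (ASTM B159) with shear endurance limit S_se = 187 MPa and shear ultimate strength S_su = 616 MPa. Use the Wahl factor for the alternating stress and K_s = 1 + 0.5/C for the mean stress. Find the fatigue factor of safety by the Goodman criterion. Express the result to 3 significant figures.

C = D/d = 38.0/3.5 = 10.8571; K_W = (4C−1)/(4C−4)+0.615/C = 1.1327; K_s = 1+0.5/C = 1.0461
F_a = (F_max−F_min)/2 = 115.8 N; F_m = (F_max+F_min)/2 = 213.2 N
τ_a = K_W·8F_aD/(πd³) = 1.1327 × 261.35 = 296.04 MPa
τ_m = K_s·8F_mD/(πd³) = 1.0461 × 481.18 = 503.34 MPa
Goodman: 1/n_f = τ_a/S_se + τ_m/S_su = 296.04/187 + 503.34/616 = 1.58312 + 0.81711 = 2.4002
n_f = 1/2.4002 = 0.4166

0.417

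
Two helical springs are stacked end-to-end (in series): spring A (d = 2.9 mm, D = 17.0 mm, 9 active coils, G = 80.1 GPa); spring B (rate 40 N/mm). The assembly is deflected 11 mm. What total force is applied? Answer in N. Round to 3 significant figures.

k_A = Gd⁴/(8D³N_a) = (80.1×10³)(2.9⁴)/(8·17.0³·9) = 16.016 N/mm
Series: 1/k_eq = 1/16.016 + 1/40 = 0.087439; k_eq = 11.437 N/mm
F = k_eq·δ = 11.437·11 = 125.8 N

126 N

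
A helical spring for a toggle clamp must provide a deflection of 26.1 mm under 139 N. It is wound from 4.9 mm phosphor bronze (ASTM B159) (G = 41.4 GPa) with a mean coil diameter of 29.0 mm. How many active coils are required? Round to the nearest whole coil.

Required rate k = F/δ = 139/26.1 = 5.3257 N/mm
N_a = Gd⁴/(8D³k) = (41.4×10³ × 4.9⁴)/(8 × 29.0³ × 5.3257)
    = 2.38663e+07 / 1.0391e+06 = 22.97 → 23 coils

23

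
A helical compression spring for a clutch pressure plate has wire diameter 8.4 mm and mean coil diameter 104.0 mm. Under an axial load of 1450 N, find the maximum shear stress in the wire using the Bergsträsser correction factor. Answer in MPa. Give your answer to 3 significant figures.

718 MPa

Spring index C = D/d = 104.0/8.4 = 12.3810
K_B = (4C+2)/(4C−3) = 51.524/46.524 = 1.1075
τ₀ = 8FD/(πd³) = 8·1450·104.0/(π·8.4³) = 1.2064e+06/1862 = 647.89 MPa
τ_max = K·τ₀ = 1.1075 × 647.89 = 717.52 MPa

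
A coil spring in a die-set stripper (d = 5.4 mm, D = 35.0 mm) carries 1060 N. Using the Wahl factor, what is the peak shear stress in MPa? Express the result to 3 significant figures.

739 MPa

Spring index C = D/d = 35.0/5.4 = 6.4815
K_W = (4C−1)/(4C−4) + 0.615/C = 24.926/21.926 + 0.0949 = 1.2317
τ₀ = 8FD/(πd³) = 8·1060·35.0/(π·5.4³) = 296800/494.69 = 599.97 MPa
τ_max = K·τ₀ = 1.2317 × 599.97 = 738.99 MPa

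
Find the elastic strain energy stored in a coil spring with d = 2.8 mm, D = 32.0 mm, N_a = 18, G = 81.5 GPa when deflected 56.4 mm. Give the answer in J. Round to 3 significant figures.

k = Gd⁴/(8D³N_a) = (81.5×10³)(2.8⁴)/(8·32.0³·18) = 1.0616 N/mm
U = ½kδ² = 0.5 × 1.0616 × 56.4² = 1688.5 N·mm = 1.6885 J

1.69 J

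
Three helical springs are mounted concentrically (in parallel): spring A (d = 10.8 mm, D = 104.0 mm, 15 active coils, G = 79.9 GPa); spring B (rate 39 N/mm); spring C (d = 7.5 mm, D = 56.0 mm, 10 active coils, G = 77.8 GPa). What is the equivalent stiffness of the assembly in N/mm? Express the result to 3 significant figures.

k_A = Gd⁴/(8D³N_a) = (79.9×10³)(10.8⁴)/(8·104.0³·15) = 8.0531 N/mm
k_C = Gd⁴/(8D³N_a) = (77.8×10³)(7.5⁴)/(8·56.0³·10) = 17.521 N/mm
Parallel: k_eq = 8.0531 + 39 + 17.521 = 64.575 N/mm

64.6 N/mm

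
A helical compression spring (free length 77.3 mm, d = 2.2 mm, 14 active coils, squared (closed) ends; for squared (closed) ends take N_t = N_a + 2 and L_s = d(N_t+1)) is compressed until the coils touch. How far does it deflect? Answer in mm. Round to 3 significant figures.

N_t = 16; L_s = 2.2·17 = 37.4 mm
δ_solid = L₀ − L_s = 77.3 − 37.4 = 39.9 mm

39.9 mm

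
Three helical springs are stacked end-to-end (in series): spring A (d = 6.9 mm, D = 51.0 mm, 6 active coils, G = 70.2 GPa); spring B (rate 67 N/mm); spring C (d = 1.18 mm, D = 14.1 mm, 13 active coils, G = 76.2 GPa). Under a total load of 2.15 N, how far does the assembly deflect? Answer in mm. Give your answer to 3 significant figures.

4.36 mm

k_A = Gd⁴/(8D³N_a) = (70.2×10³)(6.9⁴)/(8·51.0³·6) = 24.991 N/mm
k_C = Gd⁴/(8D³N_a) = (76.2×10³)(1.18⁴)/(8·14.1³·13) = 0.50675 N/mm
Series: 1/k_eq = 1/24.991 + 1/67 + 1/0.50675 = 2.0283; k_eq = 0.49302 N/mm
δ = F/k_eq = 2.15/0.49302 = 4.3609 mm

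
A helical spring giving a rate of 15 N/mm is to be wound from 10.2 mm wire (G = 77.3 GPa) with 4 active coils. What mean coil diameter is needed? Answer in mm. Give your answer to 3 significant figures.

D = (Gd⁴/(8N_a·k))^(1/3) = (77.3×10³·10.2⁴/(8·4·15))^(1/3)
  = (1.74317e+06)^(1/3) = 120.3501 mm

120 mm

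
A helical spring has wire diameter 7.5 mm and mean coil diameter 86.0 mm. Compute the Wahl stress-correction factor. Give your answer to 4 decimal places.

1.1253

C = D/d = 86.0/7.5 = 11.4667
K_W = (4C−1)/(4C−4) + 0.615/C = 44.867/41.867 + 0.0536 = 1.1253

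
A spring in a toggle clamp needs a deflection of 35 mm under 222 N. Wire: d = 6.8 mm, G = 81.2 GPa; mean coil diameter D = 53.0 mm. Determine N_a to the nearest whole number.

23

Required rate k = F/δ = 222/35 = 6.3429 N/mm
N_a = Gd⁴/(8D³k) = (81.2×10³ × 6.8⁴)/(8 × 53.0³ × 6.3429)
    = 1.73617e+08 / 7.55444e+06 = 22.98 → 23 coils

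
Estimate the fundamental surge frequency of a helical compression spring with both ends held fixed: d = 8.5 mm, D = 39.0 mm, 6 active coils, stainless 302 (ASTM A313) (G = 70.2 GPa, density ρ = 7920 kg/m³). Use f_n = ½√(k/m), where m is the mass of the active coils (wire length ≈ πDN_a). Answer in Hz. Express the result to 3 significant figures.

312 Hz

k = Gd⁴/(8D³N_a) = (70.2×10³)(8.5⁴)/(8·39.0³·6) = 128.7 N/mm = 1.287e+05 N/m
Wire length L = πDN_a = π·39.0·6 = 735.13 mm
m = ρ·(πd²/4)·L = 7920 × 56.745×10⁻⁶ m² × 0.73513 m = 0.33038 kg
f_n = ½√(k/m) = 0.5·√(1.287e+05/0.33038) = 0.5·√(3.8955e+05) = 312.07 Hz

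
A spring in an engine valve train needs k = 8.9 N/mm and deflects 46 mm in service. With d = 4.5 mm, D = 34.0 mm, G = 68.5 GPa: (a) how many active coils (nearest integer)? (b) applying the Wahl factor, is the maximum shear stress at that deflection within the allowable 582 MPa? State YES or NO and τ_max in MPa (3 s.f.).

(a) 10 coils; (b) YES, τ_max = 467 MPa

N_a = Gd⁴/(8D³k) = (68.5×10³)(4.5⁴)/(8·34.0³·8.9) = 10.04 → N_a = 10
Actual rate k = Gd⁴/(8D³·10) = 8.9333 N/mm
Working load F = kδ = 8.9333·46 = 410.93 N
C = 34.0/4.5 = 7.5556; K_W = (4C−1)/(4C−4)+0.615/C = 1.1958
τ_max = K_W·8FD/(πd³) = 1.1958·390.44 = 466.89 MPa
τ_max ≤ 582 MPa → acceptable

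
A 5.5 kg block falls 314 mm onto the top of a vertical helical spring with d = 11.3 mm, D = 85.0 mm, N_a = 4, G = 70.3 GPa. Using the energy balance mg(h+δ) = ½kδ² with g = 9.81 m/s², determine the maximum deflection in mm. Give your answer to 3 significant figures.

25.0 mm

k = Gd⁴/(8D³N_a) = (70.3×10³)(11.3⁴)/(8·85.0³·4) = 58.326 N/mm
W = mg = 5.5 × 9.81 = 53.955 N
½kδ² − Wδ − Wh = 0 → δ = (W + √(W² + 2kWh))/k
δ = (53.955 + √(2911.1 + 1.9763e+06))/58.326 = (53.955 + 1406.8)/58.326 = 25.045 mm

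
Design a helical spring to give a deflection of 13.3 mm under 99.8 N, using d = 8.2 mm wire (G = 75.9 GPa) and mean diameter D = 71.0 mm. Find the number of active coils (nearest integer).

Required rate k = F/δ = 99.8/13.3 = 7.5038 N/mm
N_a = Gd⁴/(8D³k) = (75.9×10³ × 8.2⁴)/(8 × 71.0³ × 7.5038)
    = 3.4316e+08 / 2.14854e+07 = 15.97 → 16 coils

16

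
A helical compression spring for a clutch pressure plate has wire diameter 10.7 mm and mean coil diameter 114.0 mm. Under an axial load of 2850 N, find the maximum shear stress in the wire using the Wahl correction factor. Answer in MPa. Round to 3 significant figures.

Spring index C = D/d = 114.0/10.7 = 10.6542
K_W = (4C−1)/(4C−4) + 0.615/C = 41.617/38.617 + 0.0577 = 1.1354
τ₀ = 8FD/(πd³) = 8·2850·114.0/(π·10.7³) = 2.5992e+06/3848.6 = 675.36 MPa
τ_max = K·τ₀ = 1.1354 × 675.36 = 766.82 MPa

767 MPa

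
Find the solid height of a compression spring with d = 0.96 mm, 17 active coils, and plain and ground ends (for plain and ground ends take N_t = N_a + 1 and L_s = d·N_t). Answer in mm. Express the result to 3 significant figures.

17.3 mm

plain and ground ends: N_t = N_a + 1 = 17 + 1 = 18
L_s = d·N_t = 0.96 × 18 = 17.28 mm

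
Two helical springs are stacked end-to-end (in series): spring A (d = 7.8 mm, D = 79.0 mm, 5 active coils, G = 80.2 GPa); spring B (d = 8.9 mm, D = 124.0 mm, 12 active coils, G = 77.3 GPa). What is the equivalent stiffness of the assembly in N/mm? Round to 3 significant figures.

2.25 N/mm

k_A = Gd⁴/(8D³N_a) = (80.2×10³)(7.8⁴)/(8·79.0³·5) = 15.053 N/mm
k_B = Gd⁴/(8D³N_a) = (77.3×10³)(8.9⁴)/(8·124.0³·12) = 2.6497 N/mm
Series: 1/k_eq = 1/15.053 + 1/2.6497 = 0.44383; k_eq = 2.2531 N/mm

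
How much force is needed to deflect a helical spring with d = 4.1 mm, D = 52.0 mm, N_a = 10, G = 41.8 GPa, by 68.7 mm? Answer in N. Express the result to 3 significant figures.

72.1 N

k = Gd⁴/(8D³N_a) = (41.8×10³)(4.1⁴)/(8·52.0³·10) = 1.0501 N/mm
F = k·δ = 1.0501 × 68.7 = 72.139 N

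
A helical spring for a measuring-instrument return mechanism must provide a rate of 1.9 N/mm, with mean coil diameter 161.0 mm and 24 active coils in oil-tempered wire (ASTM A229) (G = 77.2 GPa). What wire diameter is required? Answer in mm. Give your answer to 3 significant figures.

11.9 mm

d = (8D³N_a·k / G)^(1/4) = (8·161.0³·24·1.9 / (77.2×10³))^0.25
  = (19720)^0.25 = 11.8503 mm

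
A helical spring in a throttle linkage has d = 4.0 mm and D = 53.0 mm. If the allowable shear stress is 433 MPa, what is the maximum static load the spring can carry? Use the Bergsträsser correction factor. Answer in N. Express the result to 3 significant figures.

C = D/d = 53.0/4.0 = 13.2500
K_B = (4C+2)/(4C−3) = 55.000/50.000 = 1.1000
τ_max = K·8FD/(πd³) → F_max = τ_allow·πd³/(8DK)
F_max = 433·π·4.0³/(8·53.0·1.1000) = 87060/466.4 = 186.66 N

187 N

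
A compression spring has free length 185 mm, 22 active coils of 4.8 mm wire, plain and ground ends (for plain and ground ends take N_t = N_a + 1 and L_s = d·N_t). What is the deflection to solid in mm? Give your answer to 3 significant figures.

N_t = 23; L_s = 4.8·23 = 110.4 mm
δ_solid = L₀ − L_s = 185 − 110.4 = 74.6 mm

74.6 mm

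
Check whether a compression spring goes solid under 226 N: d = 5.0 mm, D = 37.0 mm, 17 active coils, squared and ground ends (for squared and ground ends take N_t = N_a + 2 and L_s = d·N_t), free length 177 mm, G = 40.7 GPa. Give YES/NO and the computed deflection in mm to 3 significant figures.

k = Gd⁴/(8D³N_a) = (40.7×10³)(5.0⁴)/(8·37.0³·17) = 3.6926 N/mm
N_t = 19; L_s = 5.0·19 = 95 mm; δ_solid = L₀ − L_s = 177 − 95 = 82 mm
δ = F/k = 226/3.6926 = 61.204 mm
δ < δ_solid → spring does not go solid

NO, δ = 61.2 mm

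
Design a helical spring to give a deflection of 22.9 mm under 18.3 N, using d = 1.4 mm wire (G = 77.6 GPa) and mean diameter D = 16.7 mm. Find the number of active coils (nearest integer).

Required rate k = F/δ = 18.3/22.9 = 0.79913 N/mm
N_a = Gd⁴/(8D³k) = (77.6×10³ × 1.4⁴)/(8 × 16.7³ × 0.79913)
    = 298108 / 29775.2 = 10.01 → 10 coils

10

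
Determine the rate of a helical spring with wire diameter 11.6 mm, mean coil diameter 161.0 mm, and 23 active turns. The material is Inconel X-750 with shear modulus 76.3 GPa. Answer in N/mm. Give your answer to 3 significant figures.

k = Gd⁴/(8D³N_a) = (76.3×10³ × 11.6⁴) / (8 × 161.0³ × 23)
  = 1.38152e+09 / 7.67884e+08 = 1.7991 N/mm

1.80 N/mm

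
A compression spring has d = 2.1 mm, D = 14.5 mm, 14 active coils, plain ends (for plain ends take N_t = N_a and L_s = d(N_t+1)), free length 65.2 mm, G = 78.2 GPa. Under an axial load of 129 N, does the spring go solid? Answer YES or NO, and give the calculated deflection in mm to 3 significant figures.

NO, δ = 29.0 mm

k = Gd⁴/(8D³N_a) = (78.2×10³)(2.1⁴)/(8·14.5³·14) = 4.4541 N/mm
N_t = 14; L_s = 2.1·15 = 31.5 mm; δ_solid = L₀ − L_s = 65.2 − 31.5 = 33.7 mm
δ = F/k = 129/4.4541 = 28.962 mm
δ < δ_solid → spring does not go solid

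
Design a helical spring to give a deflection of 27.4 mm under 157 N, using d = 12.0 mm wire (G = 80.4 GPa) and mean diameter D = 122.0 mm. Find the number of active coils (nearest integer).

Required rate k = F/δ = 157/27.4 = 5.7299 N/mm
N_a = Gd⁴/(8D³k) = (80.4×10³ × 12.0⁴)/(8 × 122.0³ × 5.7299)
    = 1.66717e+09 / 8.32374e+07 = 20.03 → 20 coils

20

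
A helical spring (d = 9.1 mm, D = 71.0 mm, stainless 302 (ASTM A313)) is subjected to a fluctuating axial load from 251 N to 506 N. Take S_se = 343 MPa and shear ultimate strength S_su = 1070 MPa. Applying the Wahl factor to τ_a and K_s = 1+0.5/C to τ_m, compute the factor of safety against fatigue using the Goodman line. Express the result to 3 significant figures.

C = D/d = 71.0/9.1 = 7.8022; K_W = (4C−1)/(4C−4)+0.615/C = 1.1891; K_s = 1+0.5/C = 1.0641
F_a = (F_max−F_min)/2 = 127.5 N; F_m = (F_max+F_min)/2 = 378.5 N
τ_a = K_W·8F_aD/(πd³) = 1.1891 × 30.59 = 36.374 MPa
τ_m = K_s·8F_mD/(πd³) = 1.0641 × 90.811 = 96.631 MPa
Goodman: 1/n_f = τ_a/S_se + τ_m/S_su = 36.374/343 + 96.631/1070 = 0.10605 + 0.09031 = 0.19636
n_f = 1/0.19636 = 5.093

5.09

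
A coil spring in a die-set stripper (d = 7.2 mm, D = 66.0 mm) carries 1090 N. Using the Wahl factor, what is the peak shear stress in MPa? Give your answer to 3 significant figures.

Spring index C = D/d = 66.0/7.2 = 9.1667
K_W = (4C−1)/(4C−4) + 0.615/C = 35.667/32.667 + 0.0671 = 1.1589
τ₀ = 8FD/(πd³) = 8·1090·66.0/(π·7.2³) = 575520/1172.6 = 490.81 MPa
τ_max = K·τ₀ = 1.1589 × 490.81 = 568.81 MPa

569 MPa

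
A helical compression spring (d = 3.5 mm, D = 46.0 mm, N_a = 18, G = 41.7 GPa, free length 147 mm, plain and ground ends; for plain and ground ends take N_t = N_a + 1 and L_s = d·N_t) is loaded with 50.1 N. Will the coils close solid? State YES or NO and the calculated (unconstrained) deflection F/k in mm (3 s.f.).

YES, δ = 112 mm

k = Gd⁴/(8D³N_a) = (41.7×10³)(3.5⁴)/(8·46.0³·18) = 0.44645 N/mm
N_t = 19; L_s = 3.5·19 = 66.5 mm; δ_solid = L₀ − L_s = 147 − 66.5 = 80.5 mm
δ = F/k = 50.1/0.44645 = 112.22 mm
δ ≥ δ_solid → spring goes solid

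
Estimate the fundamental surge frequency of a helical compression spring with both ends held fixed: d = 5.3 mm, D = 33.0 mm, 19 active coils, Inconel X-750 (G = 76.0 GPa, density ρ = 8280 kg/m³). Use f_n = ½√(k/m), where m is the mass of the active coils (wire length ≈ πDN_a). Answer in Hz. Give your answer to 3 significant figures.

k = Gd⁴/(8D³N_a) = (76.0×10³)(5.3⁴)/(8·33.0³·19) = 10.978 N/mm = 10978 N/m
Wire length L = πDN_a = π·33.0·19 = 1969.8 mm
m = ρ·(πd²/4)·L = 8280 × 22.062×10⁻⁶ m² × 1.9698 m = 0.35982 kg
f_n = ½√(k/m) = 0.5·√(10978/0.35982) = 0.5·√(30510) = 87.336 Hz

87.3 Hz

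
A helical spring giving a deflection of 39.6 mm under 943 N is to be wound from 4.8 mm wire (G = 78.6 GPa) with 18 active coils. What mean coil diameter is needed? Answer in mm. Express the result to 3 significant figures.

23.0 mm

Required rate k = F/δ = 943/39.6 = 23.813 N/mm
D = (Gd⁴/(8N_a·k))^(1/3) = (78.6×10³·4.8⁴/(8·18·23.813))^(1/3)
  = (12167.7)^(1/3) = 23.0004 mm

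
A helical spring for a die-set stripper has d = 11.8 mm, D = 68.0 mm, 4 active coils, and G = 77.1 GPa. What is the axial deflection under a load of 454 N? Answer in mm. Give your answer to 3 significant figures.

k = Gd⁴/(8D³N_a) = (77.1×10³)(11.8⁴)/(8·68.0³·4) = 148.56 N/mm
δ = F/k = 454 / 148.56 = 3.056 mm

3.06 mm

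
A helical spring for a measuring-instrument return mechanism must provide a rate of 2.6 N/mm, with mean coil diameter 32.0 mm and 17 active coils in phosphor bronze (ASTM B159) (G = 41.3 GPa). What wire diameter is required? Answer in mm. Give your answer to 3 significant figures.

4.09 mm

d = (8D³N_a·k / G)^(1/4) = (8·32.0³·17·2.6 / (41.3×10³))^0.25
  = (280.55)^0.25 = 4.0926 mm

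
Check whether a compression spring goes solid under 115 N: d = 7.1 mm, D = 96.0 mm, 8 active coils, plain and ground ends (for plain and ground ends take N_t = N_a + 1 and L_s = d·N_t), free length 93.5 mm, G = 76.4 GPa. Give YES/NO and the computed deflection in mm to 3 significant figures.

k = Gd⁴/(8D³N_a) = (76.4×10³)(7.1⁴)/(8·96.0³·8) = 3.4287 N/mm
N_t = 9; L_s = 7.1·9 = 63.9 mm; δ_solid = L₀ − L_s = 93.5 − 63.9 = 29.6 mm
δ = F/k = 115/3.4287 = 33.54 mm
δ ≥ δ_solid → spring goes solid

YES, δ = 33.5 mm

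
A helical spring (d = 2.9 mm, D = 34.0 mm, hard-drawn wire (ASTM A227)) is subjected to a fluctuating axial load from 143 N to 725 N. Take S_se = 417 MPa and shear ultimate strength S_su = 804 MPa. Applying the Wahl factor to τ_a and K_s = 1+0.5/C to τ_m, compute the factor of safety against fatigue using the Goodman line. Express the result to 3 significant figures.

0.209

C = D/d = 34.0/2.9 = 11.7241; K_W = (4C−1)/(4C−4)+0.615/C = 1.1224; K_s = 1+0.5/C = 1.0426
F_a = (F_max−F_min)/2 = 291 N; F_m = (F_max+F_min)/2 = 434 N
τ_a = K_W·8F_aD/(πd³) = 1.1224 × 1033 = 1159.5 MPa
τ_m = K_s·8F_mD/(πd³) = 1.0426 × 1540.7 = 1606.4 MPa
Goodman: 1/n_f = τ_a/S_se + τ_m/S_su = 1159.5/417 + 1606.4/804 = 2.78052 + 1.99800 = 4.7785
n_f = 1/4.7785 = 0.2093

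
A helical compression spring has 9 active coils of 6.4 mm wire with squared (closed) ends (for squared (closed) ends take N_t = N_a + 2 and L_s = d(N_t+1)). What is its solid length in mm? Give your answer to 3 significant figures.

76.8 mm

squared (closed) ends: N_t = N_a + 2 = 9 + 2 = 11
L_s = d·(N_t+1) = 6.4 × 12 = 76.8 mm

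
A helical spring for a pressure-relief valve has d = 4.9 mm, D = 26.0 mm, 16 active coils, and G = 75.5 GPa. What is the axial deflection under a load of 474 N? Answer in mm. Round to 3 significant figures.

k = Gd⁴/(8D³N_a) = (75.5×10³)(4.9⁴)/(8·26.0³·16) = 19.346 N/mm
δ = F/k = 474 / 19.346 = 24.501 mm

24.5 mm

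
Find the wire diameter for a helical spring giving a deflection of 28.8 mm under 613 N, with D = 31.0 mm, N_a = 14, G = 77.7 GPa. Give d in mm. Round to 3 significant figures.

Required rate k = F/δ = 613/28.8 = 21.285 N/mm
d = (8D³N_a·k / G)^(1/4) = (8·31.0³·14·21.285 / (77.7×10³))^0.25
  = (914.01)^0.25 = 5.4984 mm

5.50 mm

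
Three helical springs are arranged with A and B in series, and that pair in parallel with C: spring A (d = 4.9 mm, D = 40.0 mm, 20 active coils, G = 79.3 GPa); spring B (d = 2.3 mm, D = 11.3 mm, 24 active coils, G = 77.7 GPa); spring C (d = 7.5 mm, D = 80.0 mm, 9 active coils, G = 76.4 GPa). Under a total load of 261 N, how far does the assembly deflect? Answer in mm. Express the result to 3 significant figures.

27.8 mm

k_A = Gd⁴/(8D³N_a) = (79.3×10³)(4.9⁴)/(8·40.0³·20) = 4.4643 N/mm
k_B = Gd⁴/(8D³N_a) = (77.7×10³)(2.3⁴)/(8·11.3³·24) = 7.8487 N/mm
k_C = Gd⁴/(8D³N_a) = (76.4×10³)(7.5⁴)/(8·80.0³·9) = 6.5575 N/mm
Springs A,B series: k_AB = 1/(1/4.4643+1/7.8487) = 2.8457 N/mm; parallel with C: k_eq = 2.8457+6.5575 = 9.4032 N/mm
δ = F/k_eq = 261/9.4032 = 27.757 mm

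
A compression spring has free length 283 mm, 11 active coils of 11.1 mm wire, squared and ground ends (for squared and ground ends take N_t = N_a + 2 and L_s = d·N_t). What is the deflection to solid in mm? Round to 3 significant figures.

139 mm

N_t = 13; L_s = 11.1·13 = 144.3 mm
δ_solid = L₀ − L_s = 283 − 144.3 = 138.7 mm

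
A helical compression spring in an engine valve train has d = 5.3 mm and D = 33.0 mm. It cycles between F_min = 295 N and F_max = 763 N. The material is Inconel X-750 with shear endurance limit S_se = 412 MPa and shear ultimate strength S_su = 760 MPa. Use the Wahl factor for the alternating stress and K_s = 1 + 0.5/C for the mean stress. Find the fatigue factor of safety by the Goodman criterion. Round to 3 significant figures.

C = D/d = 33.0/5.3 = 6.2264; K_W = (4C−1)/(4C−4)+0.615/C = 1.2423; K_s = 1+0.5/C = 1.0803
F_a = (F_max−F_min)/2 = 234 N; F_m = (F_max+F_min)/2 = 529 N
τ_a = K_W·8F_aD/(πd³) = 1.2423 × 132.08 = 164.08 MPa
τ_m = K_s·8F_mD/(πd³) = 1.0803 × 298.59 = 322.57 MPa
Goodman: 1/n_f = τ_a/S_se + τ_m/S_su = 164.08/412 + 322.57/760 = 0.39826 + 0.42444 = 0.82269
n_f = 1/0.82269 = 1.216

1.22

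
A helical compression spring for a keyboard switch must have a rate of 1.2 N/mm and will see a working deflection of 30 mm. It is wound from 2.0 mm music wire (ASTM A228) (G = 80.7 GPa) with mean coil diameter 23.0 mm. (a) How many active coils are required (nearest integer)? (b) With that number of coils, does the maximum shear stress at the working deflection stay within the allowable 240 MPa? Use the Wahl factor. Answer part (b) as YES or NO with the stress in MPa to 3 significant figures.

N_a = Gd⁴/(8D³k) = (80.7×10³)(2.0⁴)/(8·23.0³·1.2) = 11.05 → N_a = 11
Actual rate k = Gd⁴/(8D³·11) = 1.2059 N/mm
Working load F = kδ = 1.2059·30 = 36.178 N
C = 23.0/2.0 = 11.5000; K_W = (4C−1)/(4C−4)+0.615/C = 1.1249
τ_max = K_W·8FD/(πd³) = 1.1249·264.87 = 297.95 MPa
τ_max > 240 MPa → exceeds allowable

(a) 11 coils; (b) NO, τ_max = 298 MPa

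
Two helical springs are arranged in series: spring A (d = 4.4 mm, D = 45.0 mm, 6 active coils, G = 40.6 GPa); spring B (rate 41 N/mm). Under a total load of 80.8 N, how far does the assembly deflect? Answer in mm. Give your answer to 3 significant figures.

25.2 mm

k_A = Gd⁴/(8D³N_a) = (40.6×10³)(4.4⁴)/(8·45.0³·6) = 3.479 N/mm
Series: 1/k_eq = 1/3.479 + 1/41 = 0.31183; k_eq = 3.2069 N/mm
δ = F/k_eq = 80.8/3.2069 = 25.196 mm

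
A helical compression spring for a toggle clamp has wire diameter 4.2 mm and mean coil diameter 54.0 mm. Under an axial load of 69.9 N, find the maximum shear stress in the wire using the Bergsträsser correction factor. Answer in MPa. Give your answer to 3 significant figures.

143 MPa

Spring index C = D/d = 54.0/4.2 = 12.8571
K_B = (4C+2)/(4C−3) = 53.429/48.429 = 1.1032
τ₀ = 8FD/(πd³) = 8·69.9·54.0/(π·4.2³) = 30196.8/232.75 = 129.74 MPa
τ_max = K·τ₀ = 1.1032 × 129.74 = 143.13 MPa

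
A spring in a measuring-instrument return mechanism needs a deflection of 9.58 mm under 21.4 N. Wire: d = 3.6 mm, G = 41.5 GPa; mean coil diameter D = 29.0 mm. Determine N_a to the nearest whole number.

16

Required rate k = F/δ = 21.4/9.58 = 2.2338 N/mm
N_a = Gd⁴/(8D³k) = (41.5×10³ × 3.6⁴)/(8 × 29.0³ × 2.2338)
    = 6.97041e+06 / 435845 = 15.99 → 16 coils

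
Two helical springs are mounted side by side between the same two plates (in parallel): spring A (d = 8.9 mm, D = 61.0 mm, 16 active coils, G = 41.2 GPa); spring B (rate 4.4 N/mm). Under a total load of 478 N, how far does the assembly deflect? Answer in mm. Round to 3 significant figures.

35.9 mm

k_A = Gd⁴/(8D³N_a) = (41.2×10³)(8.9⁴)/(8·61.0³·16) = 8.8973 N/mm
Parallel: k_eq = 8.8973 + 4.4 = 13.297 N/mm
δ = F/k_eq = 478/13.297 = 35.947 mm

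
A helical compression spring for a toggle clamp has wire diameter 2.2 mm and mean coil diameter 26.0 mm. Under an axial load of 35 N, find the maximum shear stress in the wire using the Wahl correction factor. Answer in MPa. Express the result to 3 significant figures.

Spring index C = D/d = 26.0/2.2 = 11.8182
K_W = (4C−1)/(4C−4) + 0.615/C = 46.273/43.273 + 0.0520 = 1.1214
τ₀ = 8FD/(πd³) = 8·35·26.0/(π·2.2³) = 7280/33.452 = 217.63 MPa
τ_max = K·τ₀ = 1.1214 × 217.63 = 244.04 MPa

244 MPa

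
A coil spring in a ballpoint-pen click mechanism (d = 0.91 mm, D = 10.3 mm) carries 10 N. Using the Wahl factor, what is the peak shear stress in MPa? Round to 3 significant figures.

392 MPa

Spring index C = D/d = 10.3/0.91 = 11.3187
K_W = (4C−1)/(4C−4) + 0.615/C = 44.275/41.275 + 0.0543 = 1.1270
τ₀ = 8FD/(πd³) = 8·10·10.3/(π·0.91³) = 824/2.3674 = 348.06 MPa
τ_max = K·τ₀ = 1.1270 × 348.06 = 392.27 MPa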